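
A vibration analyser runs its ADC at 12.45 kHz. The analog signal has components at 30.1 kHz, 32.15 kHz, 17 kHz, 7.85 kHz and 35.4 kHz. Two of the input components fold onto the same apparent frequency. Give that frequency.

5.2 kHz

fs/2 = 6.225 kHz.
30.1 kHz mod fs = 5.2 kHz.
5.2 kHz ≤ fs/2 = 6.225 kHz, appears at 5.2 kHz.
32.15 kHz mod fs = 7.25 kHz.
7.25 kHz > fs/2 = 6.225 kHz, folds to fs − 7.25 kHz = 5.2 kHz.
17 kHz mod fs = 4.55 kHz.
4.55 kHz ≤ fs/2 = 6.225 kHz, appears at 4.55 kHz.
7.85 kHz > fs/2 = 6.225 kHz, folds to fs − 7.85 kHz = 4.6 kHz.
35.4 kHz mod fs = 10.5 kHz.
10.5 kHz > fs/2 = 6.225 kHz, folds to fs − 10.5 kHz = 1.95 kHz.
30.1 kHz and 32.15 kHz both map to 5.2 kHz.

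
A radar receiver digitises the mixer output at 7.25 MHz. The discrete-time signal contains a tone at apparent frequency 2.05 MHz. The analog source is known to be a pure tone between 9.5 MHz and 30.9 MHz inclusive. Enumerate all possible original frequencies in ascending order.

Frequencies that alias to 2.05 MHz are k·fs ± 2.05 MHz for integer k ≥ 0.
k=0: 2.05 MHz.
k=1: 5.2 MHz, 9.3 MHz.
k=2: 12.45 MHz, 16.55 MHz.
k=3: 19.7 MHz, 23.8 MHz.
k=4: 26.95 MHz, 31.05 MHz.
k=5: 34.2 MHz, 38.3 MHz.
Within [9.5 MHz, 30.9 MHz]: 12.45 MHz, 16.55 MHz, 19.7 MHz, 23.8 MHz, 26.95 MHz.

12.45 MHz, 16.55 MHz, 19.7 MHz, 23.8 MHz, 26.95 MHz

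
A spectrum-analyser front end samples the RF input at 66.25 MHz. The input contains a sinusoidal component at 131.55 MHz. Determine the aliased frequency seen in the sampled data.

0.95 MHz

131.55 MHz mod fs = 65.3 MHz.
65.3 MHz > fs/2 = 33.125 MHz, folds to fs − 65.3 MHz = 0.95 MHz.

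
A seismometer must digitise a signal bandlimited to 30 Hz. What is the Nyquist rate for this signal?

Nyquist rate = 2 × 30 Hz = 60 Hz.

60 Hz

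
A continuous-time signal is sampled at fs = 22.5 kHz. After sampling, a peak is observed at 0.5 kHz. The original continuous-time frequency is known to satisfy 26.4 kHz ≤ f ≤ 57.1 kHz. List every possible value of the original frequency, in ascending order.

Frequencies that alias to 0.5 kHz are k·fs ± 0.5 kHz for integer k ≥ 0.
k=0: 0.5 kHz.
k=1: 22 kHz, 23 kHz.
k=2: 44.5 kHz, 45.5 kHz.
k=3: 67 kHz, 68 kHz.
Within [26.4 kHz, 57.1 kHz]: 44.5 kHz, 45.5 kHz.

44.5 kHz, 45.5 kHz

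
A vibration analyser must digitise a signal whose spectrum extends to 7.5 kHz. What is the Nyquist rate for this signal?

15 kHz

Nyquist rate = 2 × 7.5 kHz = 15 kHz.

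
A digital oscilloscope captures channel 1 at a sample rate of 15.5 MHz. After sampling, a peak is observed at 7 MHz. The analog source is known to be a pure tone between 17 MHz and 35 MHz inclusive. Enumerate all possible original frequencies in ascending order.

Frequencies that alias to 7 MHz are k·fs ± 7 MHz for integer k ≥ 0.
k=0: 7 MHz.
k=1: 8.5 MHz, 22.5 MHz.
k=2: 24 MHz, 38 MHz.
k=3: 39.5 MHz, 53.5 MHz.
Within [17 MHz, 35 MHz]: 22.5 MHz, 24 MHz.

22.5 MHz, 24 MHz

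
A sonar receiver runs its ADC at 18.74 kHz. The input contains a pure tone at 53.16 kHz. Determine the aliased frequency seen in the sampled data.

53.16 kHz mod fs = 15.68 kHz.
15.68 kHz > fs/2 = 9.37 kHz, folds to fs − 15.68 kHz = 3.06 kHz.

3.06 kHz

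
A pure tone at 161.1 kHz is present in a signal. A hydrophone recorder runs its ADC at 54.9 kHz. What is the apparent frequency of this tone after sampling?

3.6 kHz

161.1 kHz mod fs = 51.3 kHz.
51.3 kHz > fs/2 = 27.45 kHz, folds to fs − 51.3 kHz = 3.6 kHz.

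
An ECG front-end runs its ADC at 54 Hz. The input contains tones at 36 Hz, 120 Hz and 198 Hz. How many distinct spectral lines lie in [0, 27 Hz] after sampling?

fs/2 = 27 Hz.
36 Hz > fs/2 = 27 Hz, folds to fs − 36 Hz = 18 Hz.
120 Hz mod fs = 12 Hz.
12 Hz ≤ fs/2 = 27 Hz, appears at 12 Hz.
198 Hz mod fs = 36 Hz.
36 Hz > fs/2 = 27 Hz, folds to fs − 36 Hz = 18 Hz.
Distinct values: {12 Hz, 18 Hz} → 2.

2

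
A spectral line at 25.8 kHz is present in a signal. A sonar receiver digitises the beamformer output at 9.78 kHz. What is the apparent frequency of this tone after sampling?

3.54 kHz

25.8 kHz mod fs = 6.24 kHz.
6.24 kHz > fs/2 = 4.89 kHz, folds to fs − 6.24 kHz = 3.54 kHz.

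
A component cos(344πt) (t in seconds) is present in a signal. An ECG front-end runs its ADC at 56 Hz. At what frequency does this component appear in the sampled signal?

ω = 344π rad/s → f = ω/(2π) = 172 Hz.
172 Hz mod fs = 4 Hz.
4 Hz ≤ fs/2 = 28 Hz, appears at 4 Hz.

4 Hz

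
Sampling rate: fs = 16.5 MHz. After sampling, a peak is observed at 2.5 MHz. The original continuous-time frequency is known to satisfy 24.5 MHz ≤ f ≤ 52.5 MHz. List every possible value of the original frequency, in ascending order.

30.5 MHz, 35.5 MHz, 47 MHz, 52 MHz

Frequencies that alias to 2.5 MHz are k·fs ± 2.5 MHz for integer k ≥ 0.
k=0: 2.5 MHz.
k=1: 14 MHz, 19 MHz.
k=2: 30.5 MHz, 35.5 MHz.
k=3: 47 MHz, 52 MHz.
k=4: 63.5 MHz, 68.5 MHz.
Within [24.5 MHz, 52.5 MHz]: 30.5 MHz, 35.5 MHz, 47 MHz, 52 MHz.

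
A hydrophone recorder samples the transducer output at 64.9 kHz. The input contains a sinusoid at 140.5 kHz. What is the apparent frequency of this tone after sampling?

140.5 kHz mod fs = 10.7 kHz.
10.7 kHz ≤ fs/2 = 32.45 kHz, appears at 10.7 kHz.

10.7 kHz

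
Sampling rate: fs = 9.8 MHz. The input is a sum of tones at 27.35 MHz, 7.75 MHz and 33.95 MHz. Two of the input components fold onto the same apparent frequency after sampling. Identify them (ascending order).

7.75 MHz, 27.35 MHz

fs/2 = 4.9 MHz.
27.35 MHz mod fs = 7.75 MHz.
7.75 MHz > fs/2 = 4.9 MHz, folds to fs − 7.75 MHz = 2.05 MHz.
7.75 MHz > fs/2 = 4.9 MHz, folds to fs − 7.75 MHz = 2.05 MHz.
33.95 MHz mod fs = 4.55 MHz.
4.55 MHz ≤ fs/2 = 4.9 MHz, appears at 4.55 MHz.
7.75 MHz and 27.35 MHz both map to 2.05 MHz.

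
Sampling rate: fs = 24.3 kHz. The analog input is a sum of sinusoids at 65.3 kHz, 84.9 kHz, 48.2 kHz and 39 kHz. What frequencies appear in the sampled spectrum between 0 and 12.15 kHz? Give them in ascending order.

0.4 kHz, 7.6 kHz, 9.6 kHz, 12 kHz

fs/2 = 12.15 kHz.
65.3 kHz mod fs = 16.7 kHz.
16.7 kHz > fs/2 = 12.15 kHz, folds to fs − 16.7 kHz = 7.6 kHz.
84.9 kHz mod fs = 12 kHz.
12 kHz ≤ fs/2 = 12.15 kHz, appears at 12 kHz.
48.2 kHz mod fs = 23.9 kHz.
23.9 kHz > fs/2 = 12.15 kHz, folds to fs − 23.9 kHz = 0.4 kHz.
39 kHz mod fs = 14.7 kHz.
14.7 kHz > fs/2 = 12.15 kHz, folds to fs − 14.7 kHz = 9.6 kHz.
Distinct values: {0.4 kHz, 7.6 kHz, 9.6 kHz, 12 kHz}.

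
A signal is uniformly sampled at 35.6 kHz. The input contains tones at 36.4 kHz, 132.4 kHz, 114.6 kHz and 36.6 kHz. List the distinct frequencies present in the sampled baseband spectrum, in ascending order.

0.8 kHz, 1 kHz, 7.8 kHz, 10 kHz

fs/2 = 17.8 kHz.
36.4 kHz mod fs = 0.8 kHz.
0.8 kHz ≤ fs/2 = 17.8 kHz, appears at 0.8 kHz.
132.4 kHz mod fs = 25.6 kHz.
25.6 kHz > fs/2 = 17.8 kHz, folds to fs − 25.6 kHz = 10 kHz.
114.6 kHz mod fs = 7.8 kHz.
7.8 kHz ≤ fs/2 = 17.8 kHz, appears at 7.8 kHz.
36.6 kHz mod fs = 1 kHz.
1 kHz ≤ fs/2 = 17.8 kHz, appears at 1 kHz.
Distinct values: {0.8 kHz, 1 kHz, 7.8 kHz, 10 kHz}.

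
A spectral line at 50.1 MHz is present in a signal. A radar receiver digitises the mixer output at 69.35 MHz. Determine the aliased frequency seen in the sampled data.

19.25 MHz

50.1 MHz > fs/2 = 34.675 MHz, folds to fs − 50.1 MHz = 19.25 MHz.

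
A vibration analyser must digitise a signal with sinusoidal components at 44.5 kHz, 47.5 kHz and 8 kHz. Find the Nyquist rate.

Highest-frequency component: 47.5 kHz.
Nyquist rate = 2 × 47.5 kHz = 95 kHz.

95 kHz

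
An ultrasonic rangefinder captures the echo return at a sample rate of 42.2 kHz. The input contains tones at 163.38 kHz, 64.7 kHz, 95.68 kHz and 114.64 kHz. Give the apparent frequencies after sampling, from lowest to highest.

fs/2 = 21.1 kHz.
163.38 kHz mod fs = 36.78 kHz.
36.78 kHz > fs/2 = 21.1 kHz, folds to fs − 36.78 kHz = 5.42 kHz.
64.7 kHz mod fs = 22.5 kHz.
22.5 kHz > fs/2 = 21.1 kHz, folds to fs − 22.5 kHz = 19.7 kHz.
95.68 kHz mod fs = 11.28 kHz.
11.28 kHz ≤ fs/2 = 21.1 kHz, appears at 11.28 kHz.
114.64 kHz mod fs = 30.24 kHz.
30.24 kHz > fs/2 = 21.1 kHz, folds to fs − 30.24 kHz = 11.96 kHz.
Distinct values: {5.42 kHz, 11.28 kHz, 11.96 kHz, 19.7 kHz}.

5.42 kHz, 11.28 kHz, 11.96 kHz, 19.7 kHz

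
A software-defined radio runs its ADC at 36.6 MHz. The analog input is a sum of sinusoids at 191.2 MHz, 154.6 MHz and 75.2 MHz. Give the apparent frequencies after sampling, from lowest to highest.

fs/2 = 18.3 MHz.
191.2 MHz mod fs = 8.2 MHz.
8.2 MHz ≤ fs/2 = 18.3 MHz, appears at 8.2 MHz.
154.6 MHz mod fs = 8.2 MHz.
8.2 MHz ≤ fs/2 = 18.3 MHz, appears at 8.2 MHz.
75.2 MHz mod fs = 2 MHz.
2 MHz ≤ fs/2 = 18.3 MHz, appears at 2 MHz.
Distinct values: {2 MHz, 8.2 MHz}.

2 MHz, 8.2 MHz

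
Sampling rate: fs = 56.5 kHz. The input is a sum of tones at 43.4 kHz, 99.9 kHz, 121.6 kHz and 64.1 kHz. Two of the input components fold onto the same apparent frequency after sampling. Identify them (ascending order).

fs/2 = 28.25 kHz.
43.4 kHz > fs/2 = 28.25 kHz, folds to fs − 43.4 kHz = 13.1 kHz.
99.9 kHz mod fs = 43.4 kHz.
43.4 kHz > fs/2 = 28.25 kHz, folds to fs − 43.4 kHz = 13.1 kHz.
121.6 kHz mod fs = 8.6 kHz.
8.6 kHz ≤ fs/2 = 28.25 kHz, appears at 8.6 kHz.
64.1 kHz mod fs = 7.6 kHz.
7.6 kHz ≤ fs/2 = 28.25 kHz, appears at 7.6 kHz.
43.4 kHz and 99.9 kHz both map to 13.1 kHz.

43.4 kHz, 99.9 kHz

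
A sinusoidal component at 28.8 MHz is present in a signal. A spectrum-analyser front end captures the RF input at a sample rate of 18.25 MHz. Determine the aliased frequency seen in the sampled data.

7.7 MHz

28.8 MHz mod fs = 10.55 MHz.
10.55 MHz > fs/2 = 9.125 MHz, folds to fs − 10.55 MHz = 7.7 MHz.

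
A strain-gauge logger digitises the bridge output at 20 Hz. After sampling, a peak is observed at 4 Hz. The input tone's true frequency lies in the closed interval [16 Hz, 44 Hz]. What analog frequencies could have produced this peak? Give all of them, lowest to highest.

Frequencies that alias to 4 Hz are k·fs ± 4 Hz for integer k ≥ 0.
k=0: 4 Hz.
k=1: 16 Hz, 24 Hz.
k=2: 36 Hz, 44 Hz.
k=3: 56 Hz, 64 Hz.
Within [16 Hz, 44 Hz]: 16 Hz, 24 Hz, 36 Hz, 44 Hz.

16 Hz, 24 Hz, 36 Hz, 44 Hz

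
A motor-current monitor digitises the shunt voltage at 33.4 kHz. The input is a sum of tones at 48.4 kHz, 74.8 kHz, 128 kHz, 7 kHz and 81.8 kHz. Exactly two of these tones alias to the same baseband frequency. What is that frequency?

fs/2 = 16.7 kHz.
48.4 kHz mod fs = 15 kHz.
15 kHz ≤ fs/2 = 16.7 kHz, appears at 15 kHz.
74.8 kHz mod fs = 8 kHz.
8 kHz ≤ fs/2 = 16.7 kHz, appears at 8 kHz.
128 kHz mod fs = 27.8 kHz.
27.8 kHz > fs/2 = 16.7 kHz, folds to fs − 27.8 kHz = 5.6 kHz.
7 kHz ≤ fs/2 = 16.7 kHz, passes unchanged.
81.8 kHz mod fs = 15 kHz.
15 kHz ≤ fs/2 = 16.7 kHz, appears at 15 kHz.
48.4 kHz and 81.8 kHz both map to 15 kHz.

15 kHz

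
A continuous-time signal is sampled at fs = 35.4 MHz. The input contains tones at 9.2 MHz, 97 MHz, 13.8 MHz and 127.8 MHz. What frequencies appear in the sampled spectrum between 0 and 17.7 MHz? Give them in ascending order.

9.2 MHz, 13.8 MHz

fs/2 = 17.7 MHz.
9.2 MHz ≤ fs/2 = 17.7 MHz, passes unchanged.
97 MHz mod fs = 26.2 MHz.
26.2 MHz > fs/2 = 17.7 MHz, folds to fs − 26.2 MHz = 9.2 MHz.
13.8 MHz ≤ fs/2 = 17.7 MHz, passes unchanged.
127.8 MHz mod fs = 21.6 MHz.
21.6 MHz > fs/2 = 17.7 MHz, folds to fs − 21.6 MHz = 13.8 MHz.
Distinct values: {9.2 MHz, 13.8 MHz}.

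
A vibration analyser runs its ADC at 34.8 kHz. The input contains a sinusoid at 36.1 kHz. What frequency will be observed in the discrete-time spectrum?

1.3 kHz

36.1 kHz mod fs = 1.3 kHz.
1.3 kHz ≤ fs/2 = 17.4 kHz, appears at 1.3 kHz.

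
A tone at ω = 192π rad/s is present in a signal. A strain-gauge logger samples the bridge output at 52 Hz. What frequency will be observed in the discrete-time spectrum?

8 Hz

ω = 192π rad/s → f = ω/(2π) = 96 Hz.
96 Hz mod fs = 44 Hz.
44 Hz > fs/2 = 26 Hz, folds to fs − 44 Hz = 8 Hz.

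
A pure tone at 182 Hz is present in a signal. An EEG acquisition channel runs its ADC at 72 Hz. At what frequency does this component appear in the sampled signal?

182 Hz mod fs = 38 Hz.
38 Hz > fs/2 = 36 Hz, folds to fs − 38 Hz = 34 Hz.

34 Hz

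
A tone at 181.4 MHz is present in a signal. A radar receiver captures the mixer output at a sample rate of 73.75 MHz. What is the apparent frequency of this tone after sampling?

181.4 MHz mod fs = 33.9 MHz.
33.9 MHz ≤ fs/2 = 36.875 MHz, appears at 33.9 MHz.

33.9 MHz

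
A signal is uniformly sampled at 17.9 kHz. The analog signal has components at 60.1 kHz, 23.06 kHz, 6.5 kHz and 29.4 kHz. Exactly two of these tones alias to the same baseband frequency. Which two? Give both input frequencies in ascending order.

fs/2 = 8.95 kHz.
60.1 kHz mod fs = 6.4 kHz.
6.4 kHz ≤ fs/2 = 8.95 kHz, appears at 6.4 kHz.
23.06 kHz mod fs = 5.16 kHz.
5.16 kHz ≤ fs/2 = 8.95 kHz, appears at 5.16 kHz.
6.5 kHz ≤ fs/2 = 8.95 kHz, passes unchanged.
29.4 kHz mod fs = 11.5 kHz.
11.5 kHz > fs/2 = 8.95 kHz, folds to fs − 11.5 kHz = 6.4 kHz.
29.4 kHz and 60.1 kHz both map to 6.4 kHz.

29.4 kHz, 60.1 kHz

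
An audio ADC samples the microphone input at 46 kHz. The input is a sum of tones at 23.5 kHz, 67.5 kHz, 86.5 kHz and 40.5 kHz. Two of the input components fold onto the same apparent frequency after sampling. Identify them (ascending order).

fs/2 = 23 kHz.
23.5 kHz > fs/2 = 23 kHz, folds to fs − 23.5 kHz = 22.5 kHz.
67.5 kHz mod fs = 21.5 kHz.
21.5 kHz ≤ fs/2 = 23 kHz, appears at 21.5 kHz.
86.5 kHz mod fs = 40.5 kHz.
40.5 kHz > fs/2 = 23 kHz, folds to fs − 40.5 kHz = 5.5 kHz.
40.5 kHz > fs/2 = 23 kHz, folds to fs − 40.5 kHz = 5.5 kHz.
40.5 kHz and 86.5 kHz both map to 5.5 kHz.

40.5 kHz, 86.5 kHz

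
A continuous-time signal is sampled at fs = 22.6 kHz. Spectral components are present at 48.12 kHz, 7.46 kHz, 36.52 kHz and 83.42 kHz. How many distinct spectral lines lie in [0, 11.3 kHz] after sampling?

4

fs/2 = 11.3 kHz.
48.12 kHz mod fs = 2.92 kHz.
2.92 kHz ≤ fs/2 = 11.3 kHz, appears at 2.92 kHz.
7.46 kHz ≤ fs/2 = 11.3 kHz, passes unchanged.
36.52 kHz mod fs = 13.92 kHz.
13.92 kHz > fs/2 = 11.3 kHz, folds to fs − 13.92 kHz = 8.68 kHz.
83.42 kHz mod fs = 15.62 kHz.
15.62 kHz > fs/2 = 11.3 kHz, folds to fs − 15.62 kHz = 6.98 kHz.
Distinct values: {2.92 kHz, 6.98 kHz, 7.46 kHz, 8.68 kHz} → 4.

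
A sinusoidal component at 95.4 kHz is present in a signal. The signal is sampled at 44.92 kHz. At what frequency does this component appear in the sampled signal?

5.56 kHz

95.4 kHz mod fs = 5.56 kHz.
5.56 kHz ≤ fs/2 = 22.46 kHz, appears at 5.56 kHz.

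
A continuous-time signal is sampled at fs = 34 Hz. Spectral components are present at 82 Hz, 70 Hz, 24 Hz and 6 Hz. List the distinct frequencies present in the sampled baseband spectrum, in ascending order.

2 Hz, 6 Hz, 10 Hz, 14 Hz

fs/2 = 17 Hz.
82 Hz mod fs = 14 Hz.
14 Hz ≤ fs/2 = 17 Hz, appears at 14 Hz.
70 Hz mod fs = 2 Hz.
2 Hz ≤ fs/2 = 17 Hz, appears at 2 Hz.
24 Hz > fs/2 = 17 Hz, folds to fs − 24 Hz = 10 Hz.
6 Hz ≤ fs/2 = 17 Hz, passes unchanged.
Distinct values: {2 Hz, 6 Hz, 10 Hz, 14 Hz}.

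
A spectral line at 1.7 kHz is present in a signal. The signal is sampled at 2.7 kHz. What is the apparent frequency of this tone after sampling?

1.7 kHz > fs/2 = 1.35 kHz, folds to fs − 1.7 kHz = 1 kHz.

1 kHz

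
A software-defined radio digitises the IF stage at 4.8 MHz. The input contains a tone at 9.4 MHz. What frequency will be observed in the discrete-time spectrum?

9.4 MHz mod fs = 4.6 MHz.
4.6 MHz > fs/2 = 2.4 MHz, folds to fs − 4.6 MHz = 0.2 MHz.

0.2 MHz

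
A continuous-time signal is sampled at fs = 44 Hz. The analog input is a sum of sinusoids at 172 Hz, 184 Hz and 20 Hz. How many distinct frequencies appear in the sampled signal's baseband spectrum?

fs/2 = 22 Hz.
172 Hz mod fs = 40 Hz.
40 Hz > fs/2 = 22 Hz, folds to fs − 40 Hz = 4 Hz.
184 Hz mod fs = 8 Hz.
8 Hz ≤ fs/2 = 22 Hz, appears at 8 Hz.
20 Hz ≤ fs/2 = 22 Hz, passes unchanged.
Distinct values: {4 Hz, 8 Hz, 20 Hz} → 3.

3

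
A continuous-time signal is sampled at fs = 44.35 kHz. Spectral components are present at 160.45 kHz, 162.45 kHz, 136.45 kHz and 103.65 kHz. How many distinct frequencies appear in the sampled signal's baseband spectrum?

3

fs/2 = 22.175 kHz.
160.45 kHz mod fs = 27.4 kHz.
27.4 kHz > fs/2 = 22.175 kHz, folds to fs − 27.4 kHz = 16.95 kHz.
162.45 kHz mod fs = 29.4 kHz.
29.4 kHz > fs/2 = 22.175 kHz, folds to fs − 29.4 kHz = 14.95 kHz.
136.45 kHz mod fs = 3.4 kHz.
3.4 kHz ≤ fs/2 = 22.175 kHz, appears at 3.4 kHz.
103.65 kHz mod fs = 14.95 kHz.
14.95 kHz ≤ fs/2 = 22.175 kHz, appears at 14.95 kHz.
Distinct values: {3.4 kHz, 14.95 kHz, 16.95 kHz} → 3.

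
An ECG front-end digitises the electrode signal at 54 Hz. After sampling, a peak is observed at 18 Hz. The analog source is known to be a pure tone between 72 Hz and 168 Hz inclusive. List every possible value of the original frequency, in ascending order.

Frequencies that alias to 18 Hz are k·fs ± 18 Hz for integer k ≥ 0.
k=0: 18 Hz.
k=1: 36 Hz, 72 Hz.
k=2: 90 Hz, 126 Hz.
k=3: 144 Hz, 180 Hz.
k=4: 198 Hz, 234 Hz.
Within [72 Hz, 168 Hz]: 72 Hz, 90 Hz, 126 Hz, 144 Hz.

72 Hz, 90 Hz, 126 Hz, 144 Hz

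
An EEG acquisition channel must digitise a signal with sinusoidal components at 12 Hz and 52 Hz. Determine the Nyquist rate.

104 Hz

Highest-frequency component: 52 Hz.
Nyquist rate = 2 × 52 Hz = 104 Hz.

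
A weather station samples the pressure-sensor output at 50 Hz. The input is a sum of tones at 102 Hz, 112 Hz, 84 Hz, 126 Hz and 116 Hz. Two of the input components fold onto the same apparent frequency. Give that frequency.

fs/2 = 25 Hz.
102 Hz mod fs = 2 Hz.
2 Hz ≤ fs/2 = 25 Hz, appears at 2 Hz.
112 Hz mod fs = 12 Hz.
12 Hz ≤ fs/2 = 25 Hz, appears at 12 Hz.
84 Hz mod fs = 34 Hz.
34 Hz > fs/2 = 25 Hz, folds to fs − 34 Hz = 16 Hz.
126 Hz mod fs = 26 Hz.
26 Hz > fs/2 = 25 Hz, folds to fs − 26 Hz = 24 Hz.
116 Hz mod fs = 16 Hz.
16 Hz ≤ fs/2 = 25 Hz, appears at 16 Hz.
84 Hz and 116 Hz both map to 16 Hz.

16 Hz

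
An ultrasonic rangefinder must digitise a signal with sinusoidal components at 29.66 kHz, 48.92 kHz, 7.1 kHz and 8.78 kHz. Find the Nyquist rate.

Highest-frequency component: 48.92 kHz.
Nyquist rate = 2 × 48.92 kHz = 97.84 kHz.

97.84 kHz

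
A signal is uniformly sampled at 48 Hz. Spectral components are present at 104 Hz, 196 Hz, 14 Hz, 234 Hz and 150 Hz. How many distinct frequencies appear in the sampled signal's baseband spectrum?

4

fs/2 = 24 Hz.
104 Hz mod fs = 8 Hz.
8 Hz ≤ fs/2 = 24 Hz, appears at 8 Hz.
196 Hz mod fs = 4 Hz.
4 Hz ≤ fs/2 = 24 Hz, appears at 4 Hz.
14 Hz ≤ fs/2 = 24 Hz, passes unchanged.
234 Hz mod fs = 42 Hz.
42 Hz > fs/2 = 24 Hz, folds to fs − 42 Hz = 6 Hz.
150 Hz mod fs = 6 Hz.
6 Hz ≤ fs/2 = 24 Hz, appears at 6 Hz.
Distinct values: {4 Hz, 6 Hz, 8 Hz, 14 Hz} → 4.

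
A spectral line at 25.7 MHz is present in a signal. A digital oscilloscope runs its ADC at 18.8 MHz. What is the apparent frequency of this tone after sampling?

25.7 MHz mod fs = 6.9 MHz.
6.9 MHz ≤ fs/2 = 9.4 MHz, appears at 6.9 MHz.

6.9 MHz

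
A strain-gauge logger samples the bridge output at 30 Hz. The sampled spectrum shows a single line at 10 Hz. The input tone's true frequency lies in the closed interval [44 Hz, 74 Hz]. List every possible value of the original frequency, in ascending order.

50 Hz, 70 Hz

Frequencies that alias to 10 Hz are k·fs ± 10 Hz for integer k ≥ 0.
k=0: 10 Hz.
k=1: 20 Hz, 40 Hz.
k=2: 50 Hz, 70 Hz.
k=3: 80 Hz, 100 Hz.
Within [44 Hz, 74 Hz]: 50 Hz, 70 Hz.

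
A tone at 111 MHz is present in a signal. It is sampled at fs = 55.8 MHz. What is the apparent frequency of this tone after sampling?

0.6 MHz

111 MHz mod fs = 55.2 MHz.
55.2 MHz > fs/2 = 27.9 MHz, folds to fs − 55.2 MHz = 0.6 MHz.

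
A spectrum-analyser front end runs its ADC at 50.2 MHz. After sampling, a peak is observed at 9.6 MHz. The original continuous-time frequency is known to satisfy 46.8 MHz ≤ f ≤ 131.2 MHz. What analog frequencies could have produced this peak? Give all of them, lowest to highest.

59.8 MHz, 90.8 MHz, 110 MHz

Frequencies that alias to 9.6 MHz are k·fs ± 9.6 MHz for integer k ≥ 0.
k=0: 9.6 MHz.
k=1: 40.6 MHz, 59.8 MHz.
k=2: 90.8 MHz, 110 MHz.
k=3: 141 MHz, 160.2 MHz.
Within [46.8 MHz, 131.2 MHz]: 59.8 MHz, 90.8 MHz, 110 MHz.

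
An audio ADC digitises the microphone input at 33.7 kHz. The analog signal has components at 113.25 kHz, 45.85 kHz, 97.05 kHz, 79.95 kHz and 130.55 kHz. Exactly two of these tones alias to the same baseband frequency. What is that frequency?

fs/2 = 16.85 kHz.
113.25 kHz mod fs = 12.15 kHz.
12.15 kHz ≤ fs/2 = 16.85 kHz, appears at 12.15 kHz.
45.85 kHz mod fs = 12.15 kHz.
12.15 kHz ≤ fs/2 = 16.85 kHz, appears at 12.15 kHz.
97.05 kHz mod fs = 29.65 kHz.
29.65 kHz > fs/2 = 16.85 kHz, folds to fs − 29.65 kHz = 4.05 kHz.
79.95 kHz mod fs = 12.55 kHz.
12.55 kHz ≤ fs/2 = 16.85 kHz, appears at 12.55 kHz.
130.55 kHz mod fs = 29.45 kHz.
29.45 kHz > fs/2 = 16.85 kHz, folds to fs − 29.45 kHz = 4.25 kHz.
45.85 kHz and 113.25 kHz both map to 12.15 kHz.

12.15 kHz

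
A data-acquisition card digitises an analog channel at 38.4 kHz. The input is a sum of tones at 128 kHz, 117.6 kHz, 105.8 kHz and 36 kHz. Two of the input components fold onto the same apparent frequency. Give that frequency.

2.4 kHz

fs/2 = 19.2 kHz.
128 kHz mod fs = 12.8 kHz.
12.8 kHz ≤ fs/2 = 19.2 kHz, appears at 12.8 kHz.
117.6 kHz mod fs = 2.4 kHz.
2.4 kHz ≤ fs/2 = 19.2 kHz, appears at 2.4 kHz.
105.8 kHz mod fs = 29 kHz.
29 kHz > fs/2 = 19.2 kHz, folds to fs − 29 kHz = 9.4 kHz.
36 kHz > fs/2 = 19.2 kHz, folds to fs − 36 kHz = 2.4 kHz.
36 kHz and 117.6 kHz both map to 2.4 kHz.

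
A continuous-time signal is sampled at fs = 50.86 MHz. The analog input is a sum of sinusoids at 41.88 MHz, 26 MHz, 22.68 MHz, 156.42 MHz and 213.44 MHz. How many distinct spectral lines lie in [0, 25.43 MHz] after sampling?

5

fs/2 = 25.43 MHz.
41.88 MHz > fs/2 = 25.43 MHz, folds to fs − 41.88 MHz = 8.98 MHz.
26 MHz > fs/2 = 25.43 MHz, folds to fs − 26 MHz = 24.86 MHz.
22.68 MHz ≤ fs/2 = 25.43 MHz, passes unchanged.
156.42 MHz mod fs = 3.84 MHz.
3.84 MHz ≤ fs/2 = 25.43 MHz, appears at 3.84 MHz.
213.44 MHz mod fs = 10 MHz.
10 MHz ≤ fs/2 = 25.43 MHz, appears at 10 MHz.
Distinct values: {3.84 MHz, 8.98 MHz, 10 MHz, 22.68 MHz, 24.86 MHz} → 5.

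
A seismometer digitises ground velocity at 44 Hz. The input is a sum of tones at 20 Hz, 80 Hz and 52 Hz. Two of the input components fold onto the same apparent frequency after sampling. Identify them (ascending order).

fs/2 = 22 Hz.
20 Hz ≤ fs/2 = 22 Hz, passes unchanged.
80 Hz mod fs = 36 Hz.
36 Hz > fs/2 = 22 Hz, folds to fs − 36 Hz = 8 Hz.
52 Hz mod fs = 8 Hz.
8 Hz ≤ fs/2 = 22 Hz, appears at 8 Hz.
52 Hz and 80 Hz both map to 8 Hz.

52 Hz, 80 Hz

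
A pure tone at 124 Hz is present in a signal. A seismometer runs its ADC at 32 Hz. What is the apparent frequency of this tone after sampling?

4 Hz

124 Hz mod fs = 28 Hz.
28 Hz > fs/2 = 16 Hz, folds to fs − 28 Hz = 4 Hz.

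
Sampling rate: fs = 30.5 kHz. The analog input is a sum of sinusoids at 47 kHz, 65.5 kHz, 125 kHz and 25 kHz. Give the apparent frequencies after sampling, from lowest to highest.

fs/2 = 15.25 kHz.
47 kHz mod fs = 16.5 kHz.
16.5 kHz > fs/2 = 15.25 kHz, folds to fs − 16.5 kHz = 14 kHz.
65.5 kHz mod fs = 4.5 kHz.
4.5 kHz ≤ fs/2 = 15.25 kHz, appears at 4.5 kHz.
125 kHz mod fs = 3 kHz.
3 kHz ≤ fs/2 = 15.25 kHz, appears at 3 kHz.
25 kHz > fs/2 = 15.25 kHz, folds to fs − 25 kHz = 5.5 kHz.
Distinct values: {3 kHz, 4.5 kHz, 5.5 kHz, 14 kHz}.

3 kHz, 4.5 kHz, 5.5 kHz, 14 kHz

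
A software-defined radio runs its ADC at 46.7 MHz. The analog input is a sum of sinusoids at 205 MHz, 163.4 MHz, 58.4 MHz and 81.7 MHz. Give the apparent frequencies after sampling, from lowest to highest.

fs/2 = 23.35 MHz.
205 MHz mod fs = 18.2 MHz.
18.2 MHz ≤ fs/2 = 23.35 MHz, appears at 18.2 MHz.
163.4 MHz mod fs = 23.3 MHz.
23.3 MHz ≤ fs/2 = 23.35 MHz, appears at 23.3 MHz.
58.4 MHz mod fs = 11.7 MHz.
11.7 MHz ≤ fs/2 = 23.35 MHz, appears at 11.7 MHz.
81.7 MHz mod fs = 35 MHz.
35 MHz > fs/2 = 23.35 MHz, folds to fs − 35 MHz = 11.7 MHz.
Distinct values: {11.7 MHz, 18.2 MHz, 23.3 MHz}.

11.7 MHz, 18.2 MHz, 23.3 MHz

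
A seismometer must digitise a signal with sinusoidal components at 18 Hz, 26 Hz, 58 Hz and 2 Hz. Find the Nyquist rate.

Highest-frequency component: 58 Hz.
Nyquist rate = 2 × 58 Hz = 116 Hz.

116 Hz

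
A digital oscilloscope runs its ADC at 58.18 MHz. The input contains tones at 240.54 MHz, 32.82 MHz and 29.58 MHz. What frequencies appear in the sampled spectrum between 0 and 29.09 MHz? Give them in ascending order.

7.82 MHz, 25.36 MHz, 28.6 MHz

fs/2 = 29.09 MHz.
240.54 MHz mod fs = 7.82 MHz.
7.82 MHz ≤ fs/2 = 29.09 MHz, appears at 7.82 MHz.
32.82 MHz > fs/2 = 29.09 MHz, folds to fs − 32.82 MHz = 25.36 MHz.
29.58 MHz > fs/2 = 29.09 MHz, folds to fs − 29.58 MHz = 28.6 MHz.
Distinct values: {7.82 MHz, 25.36 MHz, 28.6 MHz}.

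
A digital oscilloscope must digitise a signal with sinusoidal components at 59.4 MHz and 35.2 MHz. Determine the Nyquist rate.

Highest-frequency component: 59.4 MHz.
Nyquist rate = 2 × 59.4 MHz = 118.8 MHz.

118.8 MHz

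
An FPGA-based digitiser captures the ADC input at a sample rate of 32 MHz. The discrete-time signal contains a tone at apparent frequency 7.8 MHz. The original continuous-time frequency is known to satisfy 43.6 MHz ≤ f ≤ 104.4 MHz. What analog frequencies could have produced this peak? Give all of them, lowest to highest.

56.2 MHz, 71.8 MHz, 88.2 MHz, 103.8 MHz

Frequencies that alias to 7.8 MHz are k·fs ± 7.8 MHz for integer k ≥ 0.
k=0: 7.8 MHz.
k=1: 24.2 MHz, 39.8 MHz.
k=2: 56.2 MHz, 71.8 MHz.
k=3: 88.2 MHz, 103.8 MHz.
k=4: 120.2 MHz, 135.8 MHz.
Within [43.6 MHz, 104.4 MHz]: 56.2 MHz, 71.8 MHz, 88.2 MHz, 103.8 MHz.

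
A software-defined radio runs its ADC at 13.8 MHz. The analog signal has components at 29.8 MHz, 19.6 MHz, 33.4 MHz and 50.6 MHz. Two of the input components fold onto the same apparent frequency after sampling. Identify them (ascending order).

19.6 MHz, 33.4 MHz

fs/2 = 6.9 MHz.
29.8 MHz mod fs = 2.2 MHz.
2.2 MHz ≤ fs/2 = 6.9 MHz, appears at 2.2 MHz.
19.6 MHz mod fs = 5.8 MHz.
5.8 MHz ≤ fs/2 = 6.9 MHz, appears at 5.8 MHz.
33.4 MHz mod fs = 5.8 MHz.
5.8 MHz ≤ fs/2 = 6.9 MHz, appears at 5.8 MHz.
50.6 MHz mod fs = 9.2 MHz.
9.2 MHz > fs/2 = 6.9 MHz, folds to fs − 9.2 MHz = 4.6 MHz.
19.6 MHz and 33.4 MHz both map to 5.8 MHz.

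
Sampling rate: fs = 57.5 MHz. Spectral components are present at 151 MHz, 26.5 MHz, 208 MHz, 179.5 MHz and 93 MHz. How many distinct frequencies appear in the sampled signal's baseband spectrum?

fs/2 = 28.75 MHz.
151 MHz mod fs = 36 MHz.
36 MHz > fs/2 = 28.75 MHz, folds to fs − 36 MHz = 21.5 MHz.
26.5 MHz ≤ fs/2 = 28.75 MHz, passes unchanged.
208 MHz mod fs = 35.5 MHz.
35.5 MHz > fs/2 = 28.75 MHz, folds to fs − 35.5 MHz = 22 MHz.
179.5 MHz mod fs = 7 MHz.
7 MHz ≤ fs/2 = 28.75 MHz, appears at 7 MHz.
93 MHz mod fs = 35.5 MHz.
35.5 MHz > fs/2 = 28.75 MHz, folds to fs − 35.5 MHz = 22 MHz.
Distinct values: {7 MHz, 21.5 MHz, 22 MHz, 26.5 MHz} → 4.

4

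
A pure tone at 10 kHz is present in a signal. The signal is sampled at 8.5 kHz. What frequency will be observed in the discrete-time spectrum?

1.5 kHz

10 kHz mod fs = 1.5 kHz.
1.5 kHz ≤ fs/2 = 4.25 kHz, appears at 1.5 kHz.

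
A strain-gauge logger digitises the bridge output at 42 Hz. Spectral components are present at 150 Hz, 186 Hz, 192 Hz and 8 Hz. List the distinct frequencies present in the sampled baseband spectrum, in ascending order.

fs/2 = 21 Hz.
150 Hz mod fs = 24 Hz.
24 Hz > fs/2 = 21 Hz, folds to fs − 24 Hz = 18 Hz.
186 Hz mod fs = 18 Hz.
18 Hz ≤ fs/2 = 21 Hz, appears at 18 Hz.
192 Hz mod fs = 24 Hz.
24 Hz > fs/2 = 21 Hz, folds to fs − 24 Hz = 18 Hz.
8 Hz ≤ fs/2 = 21 Hz, passes unchanged.
Distinct values: {8 Hz, 18 Hz}.

8 Hz, 18 Hz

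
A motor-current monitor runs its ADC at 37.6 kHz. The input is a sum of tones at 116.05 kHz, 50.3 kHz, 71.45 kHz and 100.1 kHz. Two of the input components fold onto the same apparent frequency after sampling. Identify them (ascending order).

fs/2 = 18.8 kHz.
116.05 kHz mod fs = 3.25 kHz.
3.25 kHz ≤ fs/2 = 18.8 kHz, appears at 3.25 kHz.
50.3 kHz mod fs = 12.7 kHz.
12.7 kHz ≤ fs/2 = 18.8 kHz, appears at 12.7 kHz.
71.45 kHz mod fs = 33.85 kHz.
33.85 kHz > fs/2 = 18.8 kHz, folds to fs − 33.85 kHz = 3.75 kHz.
100.1 kHz mod fs = 24.9 kHz.
24.9 kHz > fs/2 = 18.8 kHz, folds to fs − 24.9 kHz = 12.7 kHz.
50.3 kHz and 100.1 kHz both map to 12.7 kHz.

50.3 kHz, 100.1 kHz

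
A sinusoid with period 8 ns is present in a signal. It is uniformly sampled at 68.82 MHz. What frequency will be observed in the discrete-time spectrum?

T = 8 ns → f = 1/T = 125 MHz.
125 MHz mod fs = 56.18 MHz.
56.18 MHz > fs/2 = 34.41 MHz, folds to fs − 56.18 MHz = 12.64 MHz.

12.64 MHz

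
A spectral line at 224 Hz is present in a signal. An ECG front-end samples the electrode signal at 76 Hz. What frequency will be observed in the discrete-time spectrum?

224 Hz mod fs = 72 Hz.
72 Hz > fs/2 = 38 Hz, folds to fs − 72 Hz = 4 Hz.

4 Hz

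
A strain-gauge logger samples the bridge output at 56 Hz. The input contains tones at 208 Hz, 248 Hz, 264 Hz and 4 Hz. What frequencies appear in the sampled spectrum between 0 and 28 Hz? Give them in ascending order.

fs/2 = 28 Hz.
208 Hz mod fs = 40 Hz.
40 Hz > fs/2 = 28 Hz, folds to fs − 40 Hz = 16 Hz.
248 Hz mod fs = 24 Hz.
24 Hz ≤ fs/2 = 28 Hz, appears at 24 Hz.
264 Hz mod fs = 40 Hz.
40 Hz > fs/2 = 28 Hz, folds to fs − 40 Hz = 16 Hz.
4 Hz ≤ fs/2 = 28 Hz, passes unchanged.
Distinct values: {4 Hz, 16 Hz, 24 Hz}.

4 Hz, 16 Hz, 24 Hz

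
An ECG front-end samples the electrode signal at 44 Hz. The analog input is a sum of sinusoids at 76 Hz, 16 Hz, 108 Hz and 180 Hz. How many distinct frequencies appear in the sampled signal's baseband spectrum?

fs/2 = 22 Hz.
76 Hz mod fs = 32 Hz.
32 Hz > fs/2 = 22 Hz, folds to fs − 32 Hz = 12 Hz.
16 Hz ≤ fs/2 = 22 Hz, passes unchanged.
108 Hz mod fs = 20 Hz.
20 Hz ≤ fs/2 = 22 Hz, appears at 20 Hz.
180 Hz mod fs = 4 Hz.
4 Hz ≤ fs/2 = 22 Hz, appears at 4 Hz.
Distinct values: {4 Hz, 12 Hz, 16 Hz, 20 Hz} → 4.

4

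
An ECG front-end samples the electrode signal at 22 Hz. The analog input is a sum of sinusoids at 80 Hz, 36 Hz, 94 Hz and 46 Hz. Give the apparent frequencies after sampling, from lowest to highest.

2 Hz, 6 Hz, 8 Hz

fs/2 = 11 Hz.
80 Hz mod fs = 14 Hz.
14 Hz > fs/2 = 11 Hz, folds to fs − 14 Hz = 8 Hz.
36 Hz mod fs = 14 Hz.
14 Hz > fs/2 = 11 Hz, folds to fs − 14 Hz = 8 Hz.
94 Hz mod fs = 6 Hz.
6 Hz ≤ fs/2 = 11 Hz, appears at 6 Hz.
46 Hz mod fs = 2 Hz.
2 Hz ≤ fs/2 = 11 Hz, appears at 2 Hz.
Distinct values: {2 Hz, 6 Hz, 8 Hz}.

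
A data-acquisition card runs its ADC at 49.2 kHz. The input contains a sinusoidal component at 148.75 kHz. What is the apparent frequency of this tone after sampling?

1.15 kHz

148.75 kHz mod fs = 1.15 kHz.
1.15 kHz ≤ fs/2 = 24.6 kHz, appears at 1.15 kHz.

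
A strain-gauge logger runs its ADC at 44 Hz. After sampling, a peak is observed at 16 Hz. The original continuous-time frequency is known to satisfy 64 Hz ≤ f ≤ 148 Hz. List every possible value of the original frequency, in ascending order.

Frequencies that alias to 16 Hz are k·fs ± 16 Hz for integer k ≥ 0.
k=0: 16 Hz.
k=1: 28 Hz, 60 Hz.
k=2: 72 Hz, 104 Hz.
k=3: 116 Hz, 148 Hz.
k=4: 160 Hz, 192 Hz.
Within [64 Hz, 148 Hz]: 72 Hz, 104 Hz, 116 Hz, 148 Hz.

72 Hz, 104 Hz, 116 Hz, 148 Hz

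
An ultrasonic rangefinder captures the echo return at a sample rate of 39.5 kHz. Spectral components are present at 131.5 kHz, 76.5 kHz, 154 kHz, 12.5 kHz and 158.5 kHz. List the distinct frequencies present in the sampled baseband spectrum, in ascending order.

0.5 kHz, 2.5 kHz, 4 kHz, 12.5 kHz, 13 kHz

fs/2 = 19.75 kHz.
131.5 kHz mod fs = 13 kHz.
13 kHz ≤ fs/2 = 19.75 kHz, appears at 13 kHz.
76.5 kHz mod fs = 37 kHz.
37 kHz > fs/2 = 19.75 kHz, folds to fs − 37 kHz = 2.5 kHz.
154 kHz mod fs = 35.5 kHz.
35.5 kHz > fs/2 = 19.75 kHz, folds to fs − 35.5 kHz = 4 kHz.
12.5 kHz ≤ fs/2 = 19.75 kHz, passes unchanged.
158.5 kHz mod fs = 0.5 kHz.
0.5 kHz ≤ fs/2 = 19.75 kHz, appears at 0.5 kHz.
Distinct values: {0.5 kHz, 2.5 kHz, 4 kHz, 12.5 kHz, 13 kHz}.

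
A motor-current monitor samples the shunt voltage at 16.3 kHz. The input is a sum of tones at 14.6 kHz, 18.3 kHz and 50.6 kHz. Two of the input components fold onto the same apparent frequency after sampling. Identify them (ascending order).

fs/2 = 8.15 kHz.
14.6 kHz > fs/2 = 8.15 kHz, folds to fs − 14.6 kHz = 1.7 kHz.
18.3 kHz mod fs = 2 kHz.
2 kHz ≤ fs/2 = 8.15 kHz, appears at 2 kHz.
50.6 kHz mod fs = 1.7 kHz.
1.7 kHz ≤ fs/2 = 8.15 kHz, appears at 1.7 kHz.
14.6 kHz and 50.6 kHz both map to 1.7 kHz.

14.6 kHz, 50.6 kHz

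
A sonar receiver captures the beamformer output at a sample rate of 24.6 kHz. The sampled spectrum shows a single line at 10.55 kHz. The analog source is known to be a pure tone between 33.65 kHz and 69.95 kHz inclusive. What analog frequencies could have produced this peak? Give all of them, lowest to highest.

Frequencies that alias to 10.55 kHz are k·fs ± 10.55 kHz for integer k ≥ 0.
k=0: 10.55 kHz.
k=1: 14.05 kHz, 35.15 kHz.
k=2: 38.65 kHz, 59.75 kHz.
k=3: 63.25 kHz, 84.35 kHz.
k=4: 87.85 kHz, 108.95 kHz.
Within [33.65 kHz, 69.95 kHz]: 35.15 kHz, 38.65 kHz, 59.75 kHz, 63.25 kHz.

35.15 kHz, 38.65 kHz, 59.75 kHz, 63.25 kHz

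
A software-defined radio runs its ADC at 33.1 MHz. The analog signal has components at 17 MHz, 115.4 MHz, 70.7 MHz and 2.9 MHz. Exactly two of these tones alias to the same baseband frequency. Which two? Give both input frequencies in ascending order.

17 MHz, 115.4 MHz

fs/2 = 16.55 MHz.
17 MHz > fs/2 = 16.55 MHz, folds to fs − 17 MHz = 16.1 MHz.
115.4 MHz mod fs = 16.1 MHz.
16.1 MHz ≤ fs/2 = 16.55 MHz, appears at 16.1 MHz.
70.7 MHz mod fs = 4.5 MHz.
4.5 MHz ≤ fs/2 = 16.55 MHz, appears at 4.5 MHz.
2.9 MHz ≤ fs/2 = 16.55 MHz, passes unchanged.
17 MHz and 115.4 MHz both map to 16.1 MHz.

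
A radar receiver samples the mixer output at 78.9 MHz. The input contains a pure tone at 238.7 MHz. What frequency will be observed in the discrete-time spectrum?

238.7 MHz mod fs = 2 MHz.
2 MHz ≤ fs/2 = 39.45 MHz, appears at 2 MHz.

2 MHz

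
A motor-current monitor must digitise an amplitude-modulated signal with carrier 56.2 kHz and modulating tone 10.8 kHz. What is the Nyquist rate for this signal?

134 kHz

AM sidebands sit at fc ± fm = 45.4 kHz and 67 kHz.
Highest-frequency component: 67 kHz.
Nyquist rate = 2 × 67 kHz = 134 kHz.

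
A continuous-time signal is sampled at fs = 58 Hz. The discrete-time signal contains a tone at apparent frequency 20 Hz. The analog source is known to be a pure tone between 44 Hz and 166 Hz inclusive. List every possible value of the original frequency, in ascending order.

78 Hz, 96 Hz, 136 Hz, 154 Hz

Frequencies that alias to 20 Hz are k·fs ± 20 Hz for integer k ≥ 0.
k=0: 20 Hz.
k=1: 38 Hz, 78 Hz.
k=2: 96 Hz, 136 Hz.
k=3: 154 Hz, 194 Hz.
k=4: 212 Hz, 252 Hz.
Within [44 Hz, 166 Hz]: 78 Hz, 96 Hz, 136 Hz, 154 Hz.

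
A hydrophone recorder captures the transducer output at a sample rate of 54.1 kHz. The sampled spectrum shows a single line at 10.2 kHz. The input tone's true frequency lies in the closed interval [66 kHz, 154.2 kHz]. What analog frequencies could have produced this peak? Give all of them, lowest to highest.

Frequencies that alias to 10.2 kHz are k·fs ± 10.2 kHz for integer k ≥ 0.
k=0: 10.2 kHz.
k=1: 43.9 kHz, 64.3 kHz.
k=2: 98 kHz, 118.4 kHz.
k=3: 152.1 kHz, 172.5 kHz.
k=4: 206.2 kHz, 226.6 kHz.
Within [66 kHz, 154.2 kHz]: 98 kHz, 118.4 kHz, 152.1 kHz.

98 kHz, 118.4 kHz, 152.1 kHz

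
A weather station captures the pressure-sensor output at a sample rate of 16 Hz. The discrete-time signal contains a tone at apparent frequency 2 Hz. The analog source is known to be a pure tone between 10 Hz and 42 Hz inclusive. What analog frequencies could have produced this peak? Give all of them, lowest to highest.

Frequencies that alias to 2 Hz are k·fs ± 2 Hz for integer k ≥ 0.
k=0: 2 Hz.
k=1: 14 Hz, 18 Hz.
k=2: 30 Hz, 34 Hz.
k=3: 46 Hz, 50 Hz.
Within [10 Hz, 42 Hz]: 14 Hz, 18 Hz, 30 Hz, 34 Hz.

14 Hz, 18 Hz, 30 Hz, 34 Hz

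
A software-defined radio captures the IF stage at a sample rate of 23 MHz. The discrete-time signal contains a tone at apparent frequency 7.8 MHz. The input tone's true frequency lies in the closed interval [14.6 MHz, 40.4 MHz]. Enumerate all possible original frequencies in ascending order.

Frequencies that alias to 7.8 MHz are k·fs ± 7.8 MHz for integer k ≥ 0.
k=0: 7.8 MHz.
k=1: 15.2 MHz, 30.8 MHz.
k=2: 38.2 MHz, 53.8 MHz.
k=3: 61.2 MHz, 76.8 MHz.
Within [14.6 MHz, 40.4 MHz]: 15.2 MHz, 30.8 MHz, 38.2 MHz.

15.2 MHz, 30.8 MHz, 38.2 MHz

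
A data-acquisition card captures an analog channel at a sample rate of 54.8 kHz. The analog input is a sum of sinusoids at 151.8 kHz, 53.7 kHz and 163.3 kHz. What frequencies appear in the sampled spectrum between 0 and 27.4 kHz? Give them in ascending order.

1.1 kHz, 12.6 kHz

fs/2 = 27.4 kHz.
151.8 kHz mod fs = 42.2 kHz.
42.2 kHz > fs/2 = 27.4 kHz, folds to fs − 42.2 kHz = 12.6 kHz.
53.7 kHz > fs/2 = 27.4 kHz, folds to fs − 53.7 kHz = 1.1 kHz.
163.3 kHz mod fs = 53.7 kHz.
53.7 kHz > fs/2 = 27.4 kHz, folds to fs − 53.7 kHz = 1.1 kHz.
Distinct values: {1.1 kHz, 12.6 kHz}.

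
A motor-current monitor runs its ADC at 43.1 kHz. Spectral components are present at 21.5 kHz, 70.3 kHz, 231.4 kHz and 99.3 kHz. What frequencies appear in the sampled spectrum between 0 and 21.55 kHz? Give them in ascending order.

fs/2 = 21.55 kHz.
21.5 kHz ≤ fs/2 = 21.55 kHz, passes unchanged.
70.3 kHz mod fs = 27.2 kHz.
27.2 kHz > fs/2 = 21.55 kHz, folds to fs − 27.2 kHz = 15.9 kHz.
231.4 kHz mod fs = 15.9 kHz.
15.9 kHz ≤ fs/2 = 21.55 kHz, appears at 15.9 kHz.
99.3 kHz mod fs = 13.1 kHz.
13.1 kHz ≤ fs/2 = 21.55 kHz, appears at 13.1 kHz.
Distinct values: {13.1 kHz, 15.9 kHz, 21.5 kHz}.

13.1 kHz, 15.9 kHz, 21.5 kHz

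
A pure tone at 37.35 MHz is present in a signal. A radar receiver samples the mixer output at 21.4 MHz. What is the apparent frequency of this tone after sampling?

37.35 MHz mod fs = 15.95 MHz.
15.95 MHz > fs/2 = 10.7 MHz, folds to fs − 15.95 MHz = 5.45 MHz.

5.45 MHz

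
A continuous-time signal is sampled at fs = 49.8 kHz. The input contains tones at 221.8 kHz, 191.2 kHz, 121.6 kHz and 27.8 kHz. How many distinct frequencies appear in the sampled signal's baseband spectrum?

3

fs/2 = 24.9 kHz.
221.8 kHz mod fs = 22.6 kHz.
22.6 kHz ≤ fs/2 = 24.9 kHz, appears at 22.6 kHz.
191.2 kHz mod fs = 41.8 kHz.
41.8 kHz > fs/2 = 24.9 kHz, folds to fs − 41.8 kHz = 8 kHz.
121.6 kHz mod fs = 22 kHz.
22 kHz ≤ fs/2 = 24.9 kHz, appears at 22 kHz.
27.8 kHz > fs/2 = 24.9 kHz, folds to fs − 27.8 kHz = 22 kHz.
Distinct values: {8 kHz, 22 kHz, 22.6 kHz} → 3.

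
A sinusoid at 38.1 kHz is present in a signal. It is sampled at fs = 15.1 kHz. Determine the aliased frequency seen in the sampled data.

7.2 kHz

38.1 kHz mod fs = 7.9 kHz.
7.9 kHz > fs/2 = 7.55 kHz, folds to fs − 7.9 kHz = 7.2 kHz.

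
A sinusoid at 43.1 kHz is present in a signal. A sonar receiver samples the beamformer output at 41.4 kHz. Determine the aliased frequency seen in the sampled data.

43.1 kHz mod fs = 1.7 kHz.
1.7 kHz ≤ fs/2 = 20.7 kHz, appears at 1.7 kHz.

1.7 kHz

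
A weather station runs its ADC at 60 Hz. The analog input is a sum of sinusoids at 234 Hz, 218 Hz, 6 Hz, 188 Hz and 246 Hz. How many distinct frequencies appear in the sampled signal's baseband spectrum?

fs/2 = 30 Hz.
234 Hz mod fs = 54 Hz.
54 Hz > fs/2 = 30 Hz, folds to fs − 54 Hz = 6 Hz.
218 Hz mod fs = 38 Hz.
38 Hz > fs/2 = 30 Hz, folds to fs − 38 Hz = 22 Hz.
6 Hz ≤ fs/2 = 30 Hz, passes unchanged.
188 Hz mod fs = 8 Hz.
8 Hz ≤ fs/2 = 30 Hz, appears at 8 Hz.
246 Hz mod fs = 6 Hz.
6 Hz ≤ fs/2 = 30 Hz, appears at 6 Hz.
Distinct values: {6 Hz, 8 Hz, 22 Hz} → 3.

3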